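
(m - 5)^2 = m^2 - 10*m + 25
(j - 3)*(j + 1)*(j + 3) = j^3 + j^2 - 9*j - 9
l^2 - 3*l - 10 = (l - 5)*(l + 2)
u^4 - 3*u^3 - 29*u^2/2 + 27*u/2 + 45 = (u - 5)*(u + 2)*(u - 3*sqrt(2)/2)*(u + 3*sqrt(2)/2)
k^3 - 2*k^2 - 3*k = k*(k - 3)*(k + 1)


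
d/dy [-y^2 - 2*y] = -2*y - 2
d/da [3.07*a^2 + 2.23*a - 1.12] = 6.14*a + 2.23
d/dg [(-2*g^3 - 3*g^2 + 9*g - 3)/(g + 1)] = (-4*g^3 - 9*g^2 - 6*g + 12)/(g^2 + 2*g + 1)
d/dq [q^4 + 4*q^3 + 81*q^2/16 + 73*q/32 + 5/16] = 4*q^3 + 12*q^2 + 81*q/8 + 73/32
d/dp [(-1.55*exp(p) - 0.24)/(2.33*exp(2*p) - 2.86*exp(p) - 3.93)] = (3.6115*exp(2*p) + 1.1184*exp(p) + 5.4051)*exp(p)/(5.4289*exp(4*p) - 13.3276*exp(3*p) - 10.1342*exp(2*p) + 22.4796*exp(p) + 15.4449)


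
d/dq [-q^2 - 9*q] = -2*q - 9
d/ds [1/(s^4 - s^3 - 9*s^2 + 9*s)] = (-4*s^3 + 3*s^2 + 18*s - 9)/(s^2*(s^3 - s^2 - 9*s + 9)^2)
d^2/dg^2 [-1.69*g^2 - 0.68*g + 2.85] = -3.38000000000000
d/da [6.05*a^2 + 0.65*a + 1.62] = 12.1*a + 0.65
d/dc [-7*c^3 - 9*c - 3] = -21*c^2 - 9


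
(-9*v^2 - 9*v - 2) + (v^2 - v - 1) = -8*v^2 - 10*v - 3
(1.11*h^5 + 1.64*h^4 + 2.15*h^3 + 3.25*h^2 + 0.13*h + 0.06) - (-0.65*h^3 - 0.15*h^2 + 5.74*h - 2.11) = 1.11*h^5 + 1.64*h^4 + 2.8*h^3 + 3.4*h^2 - 5.61*h + 2.17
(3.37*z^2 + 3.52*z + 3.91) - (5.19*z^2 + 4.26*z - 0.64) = -1.82*z^2 - 0.74*z + 4.55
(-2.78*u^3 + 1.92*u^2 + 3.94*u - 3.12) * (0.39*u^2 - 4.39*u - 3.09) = -1.0842*u^5 + 12.953*u^4 + 1.698*u^3 - 24.4462*u^2 + 1.5222*u + 9.6408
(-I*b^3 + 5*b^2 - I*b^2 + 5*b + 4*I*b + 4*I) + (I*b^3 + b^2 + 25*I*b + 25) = 6*b^2 - I*b^2 + 5*b + 29*I*b + 25 + 4*I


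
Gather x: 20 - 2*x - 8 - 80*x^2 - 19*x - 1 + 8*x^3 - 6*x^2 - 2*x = 8*x^3 - 86*x^2 - 23*x + 11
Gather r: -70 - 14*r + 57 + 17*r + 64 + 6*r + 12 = 9*r + 63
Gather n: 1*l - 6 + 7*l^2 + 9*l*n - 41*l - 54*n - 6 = 7*l^2 - 40*l + n*(9*l - 54) - 12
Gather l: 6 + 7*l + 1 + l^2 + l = l^2 + 8*l + 7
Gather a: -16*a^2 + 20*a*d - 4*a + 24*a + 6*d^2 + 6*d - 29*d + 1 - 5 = -16*a^2 + a*(20*d + 20) + 6*d^2 - 23*d - 4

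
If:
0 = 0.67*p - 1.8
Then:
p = 2.69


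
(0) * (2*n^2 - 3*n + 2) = 0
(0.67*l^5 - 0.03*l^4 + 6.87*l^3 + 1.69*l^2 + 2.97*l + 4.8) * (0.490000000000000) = 0.3283*l^5 - 0.0147*l^4 + 3.3663*l^3 + 0.8281*l^2 + 1.4553*l + 2.352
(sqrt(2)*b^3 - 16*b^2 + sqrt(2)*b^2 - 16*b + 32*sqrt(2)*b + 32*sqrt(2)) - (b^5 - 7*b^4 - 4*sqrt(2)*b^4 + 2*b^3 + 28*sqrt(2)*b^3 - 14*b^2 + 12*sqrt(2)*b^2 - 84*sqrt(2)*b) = -b^5 + 4*sqrt(2)*b^4 + 7*b^4 - 27*sqrt(2)*b^3 - 2*b^3 - 11*sqrt(2)*b^2 - 2*b^2 - 16*b + 116*sqrt(2)*b + 32*sqrt(2)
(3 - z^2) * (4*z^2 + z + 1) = -4*z^4 - z^3 + 11*z^2 + 3*z + 3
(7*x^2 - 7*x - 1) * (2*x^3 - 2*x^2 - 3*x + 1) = 14*x^5 - 28*x^4 - 9*x^3 + 30*x^2 - 4*x - 1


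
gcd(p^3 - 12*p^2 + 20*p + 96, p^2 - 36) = p - 6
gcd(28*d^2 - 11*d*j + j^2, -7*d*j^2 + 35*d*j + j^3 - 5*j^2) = 7*d - j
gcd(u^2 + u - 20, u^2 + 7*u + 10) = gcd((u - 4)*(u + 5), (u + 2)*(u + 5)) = u + 5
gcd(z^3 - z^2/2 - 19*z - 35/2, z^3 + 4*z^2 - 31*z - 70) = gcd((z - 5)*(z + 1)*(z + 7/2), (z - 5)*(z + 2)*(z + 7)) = z - 5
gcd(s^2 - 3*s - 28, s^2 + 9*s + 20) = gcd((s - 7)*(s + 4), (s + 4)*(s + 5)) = s + 4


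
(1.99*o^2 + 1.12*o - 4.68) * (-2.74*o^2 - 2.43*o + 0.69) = -5.4526*o^4 - 7.9045*o^3 + 11.4747*o^2 + 12.1452*o - 3.2292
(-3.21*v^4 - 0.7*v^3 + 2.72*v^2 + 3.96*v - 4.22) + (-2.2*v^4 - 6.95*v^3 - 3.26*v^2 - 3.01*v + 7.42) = -5.41*v^4 - 7.65*v^3 - 0.54*v^2 + 0.95*v + 3.2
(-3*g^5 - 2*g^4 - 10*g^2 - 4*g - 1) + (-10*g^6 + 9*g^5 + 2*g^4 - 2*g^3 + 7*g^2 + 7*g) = -10*g^6 + 6*g^5 - 2*g^3 - 3*g^2 + 3*g - 1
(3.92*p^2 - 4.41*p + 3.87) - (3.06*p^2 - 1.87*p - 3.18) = 0.86*p^2 - 2.54*p + 7.05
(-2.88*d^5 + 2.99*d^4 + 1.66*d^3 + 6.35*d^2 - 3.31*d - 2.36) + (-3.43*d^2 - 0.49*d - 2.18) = -2.88*d^5 + 2.99*d^4 + 1.66*d^3 + 2.92*d^2 - 3.8*d - 4.54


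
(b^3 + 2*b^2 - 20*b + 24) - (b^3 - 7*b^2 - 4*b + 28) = 9*b^2 - 16*b - 4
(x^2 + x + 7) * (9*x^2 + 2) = 9*x^4 + 9*x^3 + 65*x^2 + 2*x + 14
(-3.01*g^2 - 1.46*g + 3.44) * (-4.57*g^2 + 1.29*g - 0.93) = 13.7557*g^4 + 2.7893*g^3 - 14.8049*g^2 + 5.7954*g - 3.1992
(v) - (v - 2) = 2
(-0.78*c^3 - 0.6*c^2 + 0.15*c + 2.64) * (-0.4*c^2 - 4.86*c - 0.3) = 0.312*c^5 + 4.0308*c^4 + 3.09*c^3 - 1.605*c^2 - 12.8754*c - 0.792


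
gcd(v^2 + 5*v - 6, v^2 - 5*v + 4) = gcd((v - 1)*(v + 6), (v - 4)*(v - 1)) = v - 1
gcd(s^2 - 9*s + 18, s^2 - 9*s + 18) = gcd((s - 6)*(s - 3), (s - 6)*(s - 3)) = s^2 - 9*s + 18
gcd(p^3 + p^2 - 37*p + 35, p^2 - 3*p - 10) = p - 5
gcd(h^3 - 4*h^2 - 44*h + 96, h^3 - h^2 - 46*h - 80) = h - 8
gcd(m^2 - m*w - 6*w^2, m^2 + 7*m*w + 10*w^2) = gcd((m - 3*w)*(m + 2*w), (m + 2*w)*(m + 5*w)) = m + 2*w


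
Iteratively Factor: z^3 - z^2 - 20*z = (z + 4)*(z^2 - 5*z) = z*(z + 4)*(z - 5)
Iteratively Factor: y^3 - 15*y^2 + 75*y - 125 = (y - 5)*(y^2 - 10*y + 25) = (y - 5)^2*(y - 5)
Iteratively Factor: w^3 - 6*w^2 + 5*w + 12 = (w + 1)*(w^2 - 7*w + 12) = (w - 3)*(w + 1)*(w - 4)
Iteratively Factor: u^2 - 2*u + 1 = (u - 1)*(u - 1)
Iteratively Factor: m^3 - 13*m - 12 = (m + 3)*(m^2 - 3*m - 4) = (m - 4)*(m + 3)*(m + 1)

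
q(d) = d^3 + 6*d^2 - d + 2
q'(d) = 3*d^2 + 12*d - 1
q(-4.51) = 36.82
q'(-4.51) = 5.90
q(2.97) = 78.15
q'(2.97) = 61.10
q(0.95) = 7.32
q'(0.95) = 13.11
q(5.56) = 353.80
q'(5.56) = 158.46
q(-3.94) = 37.92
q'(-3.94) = -1.71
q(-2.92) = 31.18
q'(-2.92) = -10.46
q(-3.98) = 37.98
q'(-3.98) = -1.24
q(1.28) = 12.65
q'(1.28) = 19.28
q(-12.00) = -850.00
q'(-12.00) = 287.00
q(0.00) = 2.00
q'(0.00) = -1.00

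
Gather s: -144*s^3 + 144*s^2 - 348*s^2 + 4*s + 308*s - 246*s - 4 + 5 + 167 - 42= -144*s^3 - 204*s^2 + 66*s + 126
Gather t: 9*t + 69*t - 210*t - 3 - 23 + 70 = 44 - 132*t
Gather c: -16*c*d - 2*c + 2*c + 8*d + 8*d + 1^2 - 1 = -16*c*d + 16*d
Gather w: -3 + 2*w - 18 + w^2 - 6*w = w^2 - 4*w - 21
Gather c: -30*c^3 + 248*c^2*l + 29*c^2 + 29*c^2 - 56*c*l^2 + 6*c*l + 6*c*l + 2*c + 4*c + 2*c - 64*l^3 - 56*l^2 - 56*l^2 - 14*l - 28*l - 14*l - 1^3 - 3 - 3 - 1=-30*c^3 + c^2*(248*l + 58) + c*(-56*l^2 + 12*l + 8) - 64*l^3 - 112*l^2 - 56*l - 8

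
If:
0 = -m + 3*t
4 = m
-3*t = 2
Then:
No Solution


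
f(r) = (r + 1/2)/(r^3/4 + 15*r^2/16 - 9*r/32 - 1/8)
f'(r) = (r + 1/2)*(-3*r^2/4 - 15*r/8 + 9/32)/(r^3/4 + 15*r^2/16 - 9*r/32 - 1/8)^2 + 1/(r^3/4 + 15*r^2/16 - 9*r/32 - 1/8) = 16*(-32*r^3 - 84*r^2 - 60*r + 1)/(64*r^6 + 480*r^5 + 756*r^4 - 604*r^3 - 159*r^2 + 72*r + 16)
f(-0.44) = 0.38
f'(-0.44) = 8.57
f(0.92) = 2.35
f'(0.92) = -6.42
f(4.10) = 0.15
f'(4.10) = -0.06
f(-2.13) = -0.71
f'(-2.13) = 0.17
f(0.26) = -5.83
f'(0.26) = -19.16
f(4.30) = 0.13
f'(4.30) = -0.05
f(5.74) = 0.08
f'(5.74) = -0.02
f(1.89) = 0.55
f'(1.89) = -0.51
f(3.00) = 0.25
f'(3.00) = -0.14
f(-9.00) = 0.08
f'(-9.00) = 0.02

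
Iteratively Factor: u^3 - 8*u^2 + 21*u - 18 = (u - 2)*(u^2 - 6*u + 9) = (u - 3)*(u - 2)*(u - 3)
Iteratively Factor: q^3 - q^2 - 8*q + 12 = (q - 2)*(q^2 + q - 6) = (q - 2)^2*(q + 3)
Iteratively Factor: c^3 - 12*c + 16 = (c - 2)*(c^2 + 2*c - 8) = (c - 2)*(c + 4)*(c - 2)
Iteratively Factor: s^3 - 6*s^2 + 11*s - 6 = (s - 2)*(s^2 - 4*s + 3) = (s - 3)*(s - 2)*(s - 1)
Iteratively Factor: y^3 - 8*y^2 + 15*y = (y - 3)*(y^2 - 5*y) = (y - 5)*(y - 3)*(y)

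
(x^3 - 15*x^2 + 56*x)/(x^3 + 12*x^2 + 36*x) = (x^2 - 15*x + 56)/(x^2 + 12*x + 36)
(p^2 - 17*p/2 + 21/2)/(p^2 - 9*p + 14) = (p - 3/2)/(p - 2)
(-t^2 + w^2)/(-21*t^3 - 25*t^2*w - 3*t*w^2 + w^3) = (t - w)/(21*t^2 + 4*t*w - w^2)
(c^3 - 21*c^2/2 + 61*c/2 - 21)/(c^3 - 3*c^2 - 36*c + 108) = (2*c^2 - 9*c + 7)/(2*(c^2 + 3*c - 18))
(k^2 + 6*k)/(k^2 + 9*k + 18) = k/(k + 3)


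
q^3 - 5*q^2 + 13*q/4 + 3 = (q - 4)*(q - 3/2)*(q + 1/2)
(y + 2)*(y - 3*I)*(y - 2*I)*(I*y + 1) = I*y^4 + 6*y^3 + 2*I*y^3 + 12*y^2 - 11*I*y^2 - 6*y - 22*I*y - 12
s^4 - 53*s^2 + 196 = (s - 7)*(s - 2)*(s + 2)*(s + 7)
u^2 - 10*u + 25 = (u - 5)^2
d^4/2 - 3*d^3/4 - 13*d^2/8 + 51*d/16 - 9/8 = (d/2 + 1)*(d - 3/2)^2*(d - 1/2)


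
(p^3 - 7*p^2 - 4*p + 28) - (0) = p^3 - 7*p^2 - 4*p + 28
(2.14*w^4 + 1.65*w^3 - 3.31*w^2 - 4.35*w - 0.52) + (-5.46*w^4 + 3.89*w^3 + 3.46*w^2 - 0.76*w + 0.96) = -3.32*w^4 + 5.54*w^3 + 0.15*w^2 - 5.11*w + 0.44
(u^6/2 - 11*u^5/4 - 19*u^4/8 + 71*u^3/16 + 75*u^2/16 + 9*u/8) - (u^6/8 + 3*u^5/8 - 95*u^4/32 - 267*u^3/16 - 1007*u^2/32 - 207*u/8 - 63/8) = 3*u^6/8 - 25*u^5/8 + 19*u^4/32 + 169*u^3/8 + 1157*u^2/32 + 27*u + 63/8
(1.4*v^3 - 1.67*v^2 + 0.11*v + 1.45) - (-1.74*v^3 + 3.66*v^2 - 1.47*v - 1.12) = 3.14*v^3 - 5.33*v^2 + 1.58*v + 2.57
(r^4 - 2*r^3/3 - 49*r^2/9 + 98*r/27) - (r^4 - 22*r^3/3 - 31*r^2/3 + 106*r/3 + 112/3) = 20*r^3/3 + 44*r^2/9 - 856*r/27 - 112/3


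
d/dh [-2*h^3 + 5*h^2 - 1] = 2*h*(5 - 3*h)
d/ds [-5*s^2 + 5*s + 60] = 5 - 10*s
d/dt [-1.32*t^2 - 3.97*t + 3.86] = -2.64*t - 3.97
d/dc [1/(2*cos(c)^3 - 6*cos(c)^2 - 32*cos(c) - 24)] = (3*cos(c)^2 - 6*cos(c) - 16)*sin(c)/(2*(cos(c) - 6)^2*(cos(c) + 1)^2*(cos(c) + 2)^2)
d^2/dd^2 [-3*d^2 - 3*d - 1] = -6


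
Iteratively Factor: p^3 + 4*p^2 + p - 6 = (p + 3)*(p^2 + p - 2) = (p - 1)*(p + 3)*(p + 2)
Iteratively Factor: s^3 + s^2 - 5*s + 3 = (s + 3)*(s^2 - 2*s + 1) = (s - 1)*(s + 3)*(s - 1)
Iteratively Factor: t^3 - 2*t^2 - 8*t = (t - 4)*(t^2 + 2*t) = t*(t - 4)*(t + 2)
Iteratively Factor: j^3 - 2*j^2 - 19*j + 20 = (j + 4)*(j^2 - 6*j + 5) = (j - 1)*(j + 4)*(j - 5)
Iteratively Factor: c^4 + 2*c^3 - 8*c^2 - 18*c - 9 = (c + 3)*(c^3 - c^2 - 5*c - 3) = (c - 3)*(c + 3)*(c^2 + 2*c + 1) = (c - 3)*(c + 1)*(c + 3)*(c + 1)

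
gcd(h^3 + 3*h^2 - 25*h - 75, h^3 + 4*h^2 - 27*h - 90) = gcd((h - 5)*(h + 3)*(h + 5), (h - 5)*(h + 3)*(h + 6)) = h^2 - 2*h - 15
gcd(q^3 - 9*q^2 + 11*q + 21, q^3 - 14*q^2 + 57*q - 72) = q - 3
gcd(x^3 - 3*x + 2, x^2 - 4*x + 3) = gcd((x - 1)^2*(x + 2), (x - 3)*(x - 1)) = x - 1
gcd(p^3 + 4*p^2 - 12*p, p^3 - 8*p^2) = p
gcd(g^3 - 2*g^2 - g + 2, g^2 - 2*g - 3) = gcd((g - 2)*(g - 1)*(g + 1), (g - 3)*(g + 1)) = g + 1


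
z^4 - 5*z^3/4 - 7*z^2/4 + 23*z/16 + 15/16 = (z - 3/2)*(z - 5/4)*(z + 1/2)*(z + 1)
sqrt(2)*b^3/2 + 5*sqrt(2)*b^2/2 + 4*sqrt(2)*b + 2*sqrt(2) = (b + 1)*(b + 2)*(sqrt(2)*b/2 + sqrt(2))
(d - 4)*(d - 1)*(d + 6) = d^3 + d^2 - 26*d + 24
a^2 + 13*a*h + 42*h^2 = (a + 6*h)*(a + 7*h)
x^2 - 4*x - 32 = (x - 8)*(x + 4)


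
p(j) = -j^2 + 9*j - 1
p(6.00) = 17.00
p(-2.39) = -28.22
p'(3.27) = 2.46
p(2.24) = 14.14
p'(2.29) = 4.42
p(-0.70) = -7.79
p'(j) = 9 - 2*j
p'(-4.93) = 18.86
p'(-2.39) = 13.78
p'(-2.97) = 14.94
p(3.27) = 17.74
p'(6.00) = -3.00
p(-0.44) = -5.15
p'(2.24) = 4.52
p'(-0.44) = 9.88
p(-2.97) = -36.55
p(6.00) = 17.00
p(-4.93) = -69.67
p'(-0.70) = 10.40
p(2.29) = 14.37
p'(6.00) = -3.00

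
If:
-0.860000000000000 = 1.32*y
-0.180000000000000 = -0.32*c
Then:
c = 0.56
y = -0.65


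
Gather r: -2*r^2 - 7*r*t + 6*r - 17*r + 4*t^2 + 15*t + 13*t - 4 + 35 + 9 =-2*r^2 + r*(-7*t - 11) + 4*t^2 + 28*t + 40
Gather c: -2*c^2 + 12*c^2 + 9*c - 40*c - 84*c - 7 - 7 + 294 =10*c^2 - 115*c + 280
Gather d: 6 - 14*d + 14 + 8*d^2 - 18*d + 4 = 8*d^2 - 32*d + 24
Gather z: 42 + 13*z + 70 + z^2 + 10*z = z^2 + 23*z + 112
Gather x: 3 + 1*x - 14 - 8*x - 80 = -7*x - 91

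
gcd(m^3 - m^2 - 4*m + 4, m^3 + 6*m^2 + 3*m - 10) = m^2 + m - 2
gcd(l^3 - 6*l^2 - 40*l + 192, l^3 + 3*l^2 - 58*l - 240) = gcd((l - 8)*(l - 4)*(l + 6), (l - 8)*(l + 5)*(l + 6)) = l^2 - 2*l - 48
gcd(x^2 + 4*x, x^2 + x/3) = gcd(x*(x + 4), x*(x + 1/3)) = x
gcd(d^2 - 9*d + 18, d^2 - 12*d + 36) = d - 6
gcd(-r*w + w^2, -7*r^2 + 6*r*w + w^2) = r - w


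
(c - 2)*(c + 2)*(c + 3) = c^3 + 3*c^2 - 4*c - 12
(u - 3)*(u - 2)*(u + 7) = u^3 + 2*u^2 - 29*u + 42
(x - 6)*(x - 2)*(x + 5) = x^3 - 3*x^2 - 28*x + 60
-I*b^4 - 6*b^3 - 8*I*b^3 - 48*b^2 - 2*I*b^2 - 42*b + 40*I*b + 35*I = (b + 7)*(b - 5*I)*(b - I)*(-I*b - I)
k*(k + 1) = k^2 + k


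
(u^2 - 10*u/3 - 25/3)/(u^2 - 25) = (u + 5/3)/(u + 5)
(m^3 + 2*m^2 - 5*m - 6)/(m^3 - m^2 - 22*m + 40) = (m^2 + 4*m + 3)/(m^2 + m - 20)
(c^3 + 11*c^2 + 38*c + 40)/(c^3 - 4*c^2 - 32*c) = (c^2 + 7*c + 10)/(c*(c - 8))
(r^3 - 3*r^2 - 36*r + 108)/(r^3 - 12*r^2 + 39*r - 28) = (r^3 - 3*r^2 - 36*r + 108)/(r^3 - 12*r^2 + 39*r - 28)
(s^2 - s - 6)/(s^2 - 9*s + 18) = (s + 2)/(s - 6)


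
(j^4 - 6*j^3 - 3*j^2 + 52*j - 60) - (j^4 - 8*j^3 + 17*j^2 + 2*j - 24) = 2*j^3 - 20*j^2 + 50*j - 36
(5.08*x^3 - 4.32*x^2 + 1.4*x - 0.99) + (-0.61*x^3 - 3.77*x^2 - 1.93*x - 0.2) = 4.47*x^3 - 8.09*x^2 - 0.53*x - 1.19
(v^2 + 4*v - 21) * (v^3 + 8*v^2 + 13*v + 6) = v^5 + 12*v^4 + 24*v^3 - 110*v^2 - 249*v - 126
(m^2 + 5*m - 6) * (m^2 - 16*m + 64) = m^4 - 11*m^3 - 22*m^2 + 416*m - 384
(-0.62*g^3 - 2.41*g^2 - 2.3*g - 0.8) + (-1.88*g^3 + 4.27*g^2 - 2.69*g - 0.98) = -2.5*g^3 + 1.86*g^2 - 4.99*g - 1.78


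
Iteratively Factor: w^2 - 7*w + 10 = (w - 2)*(w - 5)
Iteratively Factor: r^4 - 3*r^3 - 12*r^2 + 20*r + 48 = (r + 2)*(r^3 - 5*r^2 - 2*r + 24) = (r - 4)*(r + 2)*(r^2 - r - 6) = (r - 4)*(r - 3)*(r + 2)*(r + 2)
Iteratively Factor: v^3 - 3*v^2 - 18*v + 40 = (v + 4)*(v^2 - 7*v + 10) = (v - 5)*(v + 4)*(v - 2)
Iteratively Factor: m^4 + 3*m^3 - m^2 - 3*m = (m + 3)*(m^3 - m) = (m + 1)*(m + 3)*(m^2 - m) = m*(m + 1)*(m + 3)*(m - 1)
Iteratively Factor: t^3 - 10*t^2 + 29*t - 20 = (t - 1)*(t^2 - 9*t + 20) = (t - 4)*(t - 1)*(t - 5)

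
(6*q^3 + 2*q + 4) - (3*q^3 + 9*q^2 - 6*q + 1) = 3*q^3 - 9*q^2 + 8*q + 3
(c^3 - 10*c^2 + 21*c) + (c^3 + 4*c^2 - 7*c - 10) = 2*c^3 - 6*c^2 + 14*c - 10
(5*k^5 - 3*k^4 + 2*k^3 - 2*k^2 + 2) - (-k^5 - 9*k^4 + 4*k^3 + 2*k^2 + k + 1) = 6*k^5 + 6*k^4 - 2*k^3 - 4*k^2 - k + 1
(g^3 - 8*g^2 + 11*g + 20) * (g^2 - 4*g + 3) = g^5 - 12*g^4 + 46*g^3 - 48*g^2 - 47*g + 60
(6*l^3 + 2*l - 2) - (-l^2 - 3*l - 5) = 6*l^3 + l^2 + 5*l + 3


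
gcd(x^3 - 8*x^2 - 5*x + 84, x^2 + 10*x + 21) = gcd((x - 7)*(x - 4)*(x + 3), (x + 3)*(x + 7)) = x + 3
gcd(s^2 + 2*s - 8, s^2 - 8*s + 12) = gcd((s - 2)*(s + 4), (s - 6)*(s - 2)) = s - 2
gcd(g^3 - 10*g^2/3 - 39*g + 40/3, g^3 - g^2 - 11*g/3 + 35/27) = g - 1/3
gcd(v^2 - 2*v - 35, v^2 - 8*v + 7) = v - 7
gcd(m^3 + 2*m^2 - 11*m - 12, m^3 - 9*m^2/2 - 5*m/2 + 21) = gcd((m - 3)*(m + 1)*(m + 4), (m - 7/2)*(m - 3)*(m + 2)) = m - 3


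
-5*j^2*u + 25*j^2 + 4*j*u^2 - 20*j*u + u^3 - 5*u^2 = (-j + u)*(5*j + u)*(u - 5)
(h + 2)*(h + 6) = h^2 + 8*h + 12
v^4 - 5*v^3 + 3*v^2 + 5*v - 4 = (v - 4)*(v - 1)^2*(v + 1)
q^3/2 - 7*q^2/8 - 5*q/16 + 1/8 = (q/2 + 1/4)*(q - 2)*(q - 1/4)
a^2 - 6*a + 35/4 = (a - 7/2)*(a - 5/2)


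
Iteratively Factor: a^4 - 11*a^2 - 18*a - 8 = (a - 4)*(a^3 + 4*a^2 + 5*a + 2) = (a - 4)*(a + 2)*(a^2 + 2*a + 1) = (a - 4)*(a + 1)*(a + 2)*(a + 1)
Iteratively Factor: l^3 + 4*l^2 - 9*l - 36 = (l - 3)*(l^2 + 7*l + 12) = (l - 3)*(l + 3)*(l + 4)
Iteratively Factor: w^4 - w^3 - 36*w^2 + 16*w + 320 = (w + 4)*(w^3 - 5*w^2 - 16*w + 80) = (w - 4)*(w + 4)*(w^2 - w - 20) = (w - 4)*(w + 4)^2*(w - 5)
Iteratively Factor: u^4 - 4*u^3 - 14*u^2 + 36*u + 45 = (u + 1)*(u^3 - 5*u^2 - 9*u + 45) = (u - 3)*(u + 1)*(u^2 - 2*u - 15) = (u - 3)*(u + 1)*(u + 3)*(u - 5)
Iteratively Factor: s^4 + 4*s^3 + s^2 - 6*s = (s + 3)*(s^3 + s^2 - 2*s) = (s - 1)*(s + 3)*(s^2 + 2*s) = s*(s - 1)*(s + 3)*(s + 2)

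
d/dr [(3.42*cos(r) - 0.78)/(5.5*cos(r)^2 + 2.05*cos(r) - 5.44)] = (18.81*cos(r)^2 - 8.58*cos(r) + 17.0058)*sin(r)/(30.25*cos(r)^4 + 22.55*cos(r)^3 - 55.6375*cos(r)^2 - 22.304*cos(r) + 29.5936)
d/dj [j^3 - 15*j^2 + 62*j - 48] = 3*j^2 - 30*j + 62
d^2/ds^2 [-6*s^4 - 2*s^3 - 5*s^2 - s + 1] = -72*s^2 - 12*s - 10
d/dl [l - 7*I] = 1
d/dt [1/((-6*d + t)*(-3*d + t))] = (9*d - 2*t)/((3*d - t)^2*(6*d - t)^2)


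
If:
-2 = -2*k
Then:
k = 1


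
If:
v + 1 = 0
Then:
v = -1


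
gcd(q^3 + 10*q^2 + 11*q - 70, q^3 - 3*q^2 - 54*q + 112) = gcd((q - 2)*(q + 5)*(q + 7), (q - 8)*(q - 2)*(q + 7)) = q^2 + 5*q - 14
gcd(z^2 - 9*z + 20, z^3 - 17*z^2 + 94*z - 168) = z - 4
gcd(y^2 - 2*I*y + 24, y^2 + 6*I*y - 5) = 1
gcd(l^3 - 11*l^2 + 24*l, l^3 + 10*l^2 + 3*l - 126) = l - 3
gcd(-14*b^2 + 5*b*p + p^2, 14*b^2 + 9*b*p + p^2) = 7*b + p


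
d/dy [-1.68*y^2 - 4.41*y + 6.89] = -3.36*y - 4.41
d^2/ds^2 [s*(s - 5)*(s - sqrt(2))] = 6*s - 10 - 2*sqrt(2)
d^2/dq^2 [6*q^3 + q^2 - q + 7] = 36*q + 2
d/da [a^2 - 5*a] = 2*a - 5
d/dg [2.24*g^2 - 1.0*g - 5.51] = 4.48*g - 1.0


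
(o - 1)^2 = o^2 - 2*o + 1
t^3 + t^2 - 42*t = t*(t - 6)*(t + 7)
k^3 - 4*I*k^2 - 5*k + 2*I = (k - 2*I)*(k - I)^2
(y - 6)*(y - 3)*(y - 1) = y^3 - 10*y^2 + 27*y - 18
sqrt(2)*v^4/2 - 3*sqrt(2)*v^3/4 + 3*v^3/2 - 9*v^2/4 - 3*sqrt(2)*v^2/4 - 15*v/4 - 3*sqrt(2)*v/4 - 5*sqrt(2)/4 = (v - 5/2)*(v + 1)*(v + sqrt(2)/2)*(sqrt(2)*v/2 + 1)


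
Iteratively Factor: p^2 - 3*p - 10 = (p + 2)*(p - 5)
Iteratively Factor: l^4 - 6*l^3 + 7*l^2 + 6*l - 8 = (l + 1)*(l^3 - 7*l^2 + 14*l - 8) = (l - 4)*(l + 1)*(l^2 - 3*l + 2) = (l - 4)*(l - 1)*(l + 1)*(l - 2)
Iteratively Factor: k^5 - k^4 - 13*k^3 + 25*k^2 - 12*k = (k)*(k^4 - k^3 - 13*k^2 + 25*k - 12) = k*(k - 1)*(k^3 - 13*k + 12) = k*(k - 1)^2*(k^2 + k - 12) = k*(k - 3)*(k - 1)^2*(k + 4)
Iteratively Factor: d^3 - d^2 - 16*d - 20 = (d + 2)*(d^2 - 3*d - 10) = (d + 2)^2*(d - 5)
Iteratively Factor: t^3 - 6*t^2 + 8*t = (t - 2)*(t^2 - 4*t) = (t - 4)*(t - 2)*(t)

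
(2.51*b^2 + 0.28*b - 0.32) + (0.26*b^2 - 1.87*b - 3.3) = 2.77*b^2 - 1.59*b - 3.62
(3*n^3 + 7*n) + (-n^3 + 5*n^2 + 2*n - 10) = 2*n^3 + 5*n^2 + 9*n - 10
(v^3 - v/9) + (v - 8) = v^3 + 8*v/9 - 8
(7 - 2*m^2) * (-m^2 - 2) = 2*m^4 - 3*m^2 - 14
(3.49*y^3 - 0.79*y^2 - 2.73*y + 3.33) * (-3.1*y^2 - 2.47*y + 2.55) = -10.819*y^5 - 6.1713*y^4 + 19.3138*y^3 - 5.5944*y^2 - 15.1866*y + 8.4915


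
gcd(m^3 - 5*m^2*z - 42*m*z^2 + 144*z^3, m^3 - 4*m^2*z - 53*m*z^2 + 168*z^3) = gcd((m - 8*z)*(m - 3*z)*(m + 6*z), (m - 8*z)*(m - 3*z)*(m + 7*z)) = m^2 - 11*m*z + 24*z^2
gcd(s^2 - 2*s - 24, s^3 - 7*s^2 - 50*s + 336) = s - 6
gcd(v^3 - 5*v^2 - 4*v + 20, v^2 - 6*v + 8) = v - 2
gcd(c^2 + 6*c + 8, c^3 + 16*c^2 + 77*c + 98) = c + 2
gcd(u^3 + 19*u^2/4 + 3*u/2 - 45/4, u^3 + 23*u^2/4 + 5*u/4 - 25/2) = u - 5/4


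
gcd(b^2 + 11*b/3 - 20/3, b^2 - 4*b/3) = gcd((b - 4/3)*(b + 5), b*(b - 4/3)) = b - 4/3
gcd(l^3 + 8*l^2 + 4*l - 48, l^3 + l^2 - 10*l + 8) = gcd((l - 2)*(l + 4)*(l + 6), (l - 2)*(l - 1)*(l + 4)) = l^2 + 2*l - 8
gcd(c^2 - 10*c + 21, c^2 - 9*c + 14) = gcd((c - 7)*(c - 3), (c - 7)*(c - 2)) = c - 7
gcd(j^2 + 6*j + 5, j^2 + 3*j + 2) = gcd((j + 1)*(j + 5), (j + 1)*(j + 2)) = j + 1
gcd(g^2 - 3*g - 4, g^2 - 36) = 1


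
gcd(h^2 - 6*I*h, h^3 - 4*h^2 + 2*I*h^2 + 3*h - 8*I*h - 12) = 1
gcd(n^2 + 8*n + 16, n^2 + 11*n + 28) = n + 4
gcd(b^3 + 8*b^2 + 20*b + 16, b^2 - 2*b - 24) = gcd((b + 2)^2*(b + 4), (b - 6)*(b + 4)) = b + 4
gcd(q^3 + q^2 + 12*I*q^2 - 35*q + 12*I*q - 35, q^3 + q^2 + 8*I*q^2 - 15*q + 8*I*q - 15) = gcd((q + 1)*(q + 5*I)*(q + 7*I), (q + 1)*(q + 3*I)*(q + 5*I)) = q^2 + q*(1 + 5*I) + 5*I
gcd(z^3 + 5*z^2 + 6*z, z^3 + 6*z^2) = z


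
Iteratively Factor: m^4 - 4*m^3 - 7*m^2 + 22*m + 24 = (m - 3)*(m^3 - m^2 - 10*m - 8) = (m - 3)*(m + 2)*(m^2 - 3*m - 4) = (m - 3)*(m + 1)*(m + 2)*(m - 4)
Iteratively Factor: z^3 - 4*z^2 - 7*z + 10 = (z + 2)*(z^2 - 6*z + 5) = (z - 1)*(z + 2)*(z - 5)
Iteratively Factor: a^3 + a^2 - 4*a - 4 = (a + 1)*(a^2 - 4) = (a - 2)*(a + 1)*(a + 2)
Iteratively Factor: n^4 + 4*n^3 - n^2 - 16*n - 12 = (n - 2)*(n^3 + 6*n^2 + 11*n + 6) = (n - 2)*(n + 2)*(n^2 + 4*n + 3) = (n - 2)*(n + 1)*(n + 2)*(n + 3)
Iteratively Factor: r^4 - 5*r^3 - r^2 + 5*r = (r + 1)*(r^3 - 6*r^2 + 5*r) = (r - 5)*(r + 1)*(r^2 - r) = (r - 5)*(r - 1)*(r + 1)*(r)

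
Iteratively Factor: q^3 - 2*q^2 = (q - 2)*(q^2) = q*(q - 2)*(q)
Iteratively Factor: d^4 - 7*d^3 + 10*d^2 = (d - 5)*(d^3 - 2*d^2) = d*(d - 5)*(d^2 - 2*d) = d*(d - 5)*(d - 2)*(d)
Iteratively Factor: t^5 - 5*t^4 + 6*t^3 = (t)*(t^4 - 5*t^3 + 6*t^2) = t*(t - 2)*(t^3 - 3*t^2) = t*(t - 3)*(t - 2)*(t^2) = t^2*(t - 3)*(t - 2)*(t)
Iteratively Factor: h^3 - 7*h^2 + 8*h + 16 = (h - 4)*(h^2 - 3*h - 4) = (h - 4)^2*(h + 1)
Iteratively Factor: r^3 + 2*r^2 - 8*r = (r)*(r^2 + 2*r - 8) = r*(r + 4)*(r - 2)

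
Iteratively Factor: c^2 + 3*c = (c)*(c + 3)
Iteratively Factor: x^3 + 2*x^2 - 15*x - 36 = (x + 3)*(x^2 - x - 12) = (x + 3)^2*(x - 4)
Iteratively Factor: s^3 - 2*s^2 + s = (s - 1)*(s^2 - s) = (s - 1)^2*(s)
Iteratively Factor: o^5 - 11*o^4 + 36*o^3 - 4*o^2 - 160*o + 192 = (o - 4)*(o^4 - 7*o^3 + 8*o^2 + 28*o - 48) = (o - 4)*(o - 3)*(o^3 - 4*o^2 - 4*o + 16) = (o - 4)*(o - 3)*(o - 2)*(o^2 - 2*o - 8) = (o - 4)^2*(o - 3)*(o - 2)*(o + 2)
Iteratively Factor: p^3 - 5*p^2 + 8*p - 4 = (p - 2)*(p^2 - 3*p + 2) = (p - 2)*(p - 1)*(p - 2)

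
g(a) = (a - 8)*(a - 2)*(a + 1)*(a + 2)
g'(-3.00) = -197.00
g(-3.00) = 110.00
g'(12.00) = 3628.00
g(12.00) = 7280.00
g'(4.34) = -144.72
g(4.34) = -289.95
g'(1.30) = -29.90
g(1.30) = 35.60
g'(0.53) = 9.98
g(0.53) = 42.51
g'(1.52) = -42.95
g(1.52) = 27.59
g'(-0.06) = 29.36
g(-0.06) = 30.28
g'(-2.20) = -63.43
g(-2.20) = 10.28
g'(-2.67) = -133.76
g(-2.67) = 55.75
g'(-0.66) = 33.54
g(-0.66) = 10.50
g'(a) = (a - 8)*(a - 2)*(a + 1) + (a - 8)*(a - 2)*(a + 2) + (a - 8)*(a + 1)*(a + 2) + (a - 2)*(a + 1)*(a + 2) = 4*a^3 - 21*a^2 - 24*a + 28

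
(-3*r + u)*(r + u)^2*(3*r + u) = -9*r^4 - 18*r^3*u - 8*r^2*u^2 + 2*r*u^3 + u^4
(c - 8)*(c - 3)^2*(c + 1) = c^4 - 13*c^3 + 43*c^2 - 15*c - 72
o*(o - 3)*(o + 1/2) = o^3 - 5*o^2/2 - 3*o/2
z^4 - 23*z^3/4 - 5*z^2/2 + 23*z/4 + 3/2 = (z - 6)*(z - 1)*(z + 1/4)*(z + 1)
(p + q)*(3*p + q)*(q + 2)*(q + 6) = 3*p^2*q^2 + 24*p^2*q + 36*p^2 + 4*p*q^3 + 32*p*q^2 + 48*p*q + q^4 + 8*q^3 + 12*q^2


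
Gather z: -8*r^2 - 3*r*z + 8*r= -8*r^2 - 3*r*z + 8*r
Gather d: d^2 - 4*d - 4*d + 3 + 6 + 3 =d^2 - 8*d + 12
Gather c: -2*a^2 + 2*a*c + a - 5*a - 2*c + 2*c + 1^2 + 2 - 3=-2*a^2 + 2*a*c - 4*a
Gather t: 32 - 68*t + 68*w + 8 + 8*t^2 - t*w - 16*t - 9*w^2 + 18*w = 8*t^2 + t*(-w - 84) - 9*w^2 + 86*w + 40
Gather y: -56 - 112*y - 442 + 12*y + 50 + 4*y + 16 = -96*y - 432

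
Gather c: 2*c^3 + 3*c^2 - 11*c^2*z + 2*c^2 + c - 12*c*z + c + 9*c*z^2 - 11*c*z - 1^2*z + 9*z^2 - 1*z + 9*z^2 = 2*c^3 + c^2*(5 - 11*z) + c*(9*z^2 - 23*z + 2) + 18*z^2 - 2*z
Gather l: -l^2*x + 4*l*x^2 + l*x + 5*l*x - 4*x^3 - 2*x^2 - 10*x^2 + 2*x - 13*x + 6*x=-l^2*x + l*(4*x^2 + 6*x) - 4*x^3 - 12*x^2 - 5*x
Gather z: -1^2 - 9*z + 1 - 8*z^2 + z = -8*z^2 - 8*z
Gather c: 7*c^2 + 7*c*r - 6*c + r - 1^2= 7*c^2 + c*(7*r - 6) + r - 1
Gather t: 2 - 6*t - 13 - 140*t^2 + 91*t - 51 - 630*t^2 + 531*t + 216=-770*t^2 + 616*t + 154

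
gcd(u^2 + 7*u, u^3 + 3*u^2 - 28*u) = u^2 + 7*u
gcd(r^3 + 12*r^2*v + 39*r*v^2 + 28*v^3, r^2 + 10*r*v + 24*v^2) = r + 4*v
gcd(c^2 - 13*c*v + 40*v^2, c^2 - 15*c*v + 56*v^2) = -c + 8*v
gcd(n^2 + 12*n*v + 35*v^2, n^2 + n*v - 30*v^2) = 1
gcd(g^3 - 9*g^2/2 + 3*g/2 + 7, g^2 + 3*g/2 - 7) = g - 2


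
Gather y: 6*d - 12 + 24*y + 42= 6*d + 24*y + 30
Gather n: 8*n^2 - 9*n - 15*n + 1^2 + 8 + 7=8*n^2 - 24*n + 16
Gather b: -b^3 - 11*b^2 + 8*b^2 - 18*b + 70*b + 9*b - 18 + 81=-b^3 - 3*b^2 + 61*b + 63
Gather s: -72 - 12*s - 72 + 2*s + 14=-10*s - 130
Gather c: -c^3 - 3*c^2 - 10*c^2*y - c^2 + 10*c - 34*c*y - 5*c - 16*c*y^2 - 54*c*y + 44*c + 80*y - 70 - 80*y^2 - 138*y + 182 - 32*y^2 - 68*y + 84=-c^3 + c^2*(-10*y - 4) + c*(-16*y^2 - 88*y + 49) - 112*y^2 - 126*y + 196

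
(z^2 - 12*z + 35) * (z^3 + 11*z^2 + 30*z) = z^5 - z^4 - 67*z^3 + 25*z^2 + 1050*z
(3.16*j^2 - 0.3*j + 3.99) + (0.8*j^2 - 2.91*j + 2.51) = 3.96*j^2 - 3.21*j + 6.5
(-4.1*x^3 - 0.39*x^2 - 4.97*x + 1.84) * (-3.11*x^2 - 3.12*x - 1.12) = 12.751*x^5 + 14.0049*x^4 + 21.2655*x^3 + 10.2208*x^2 - 0.174399999999999*x - 2.0608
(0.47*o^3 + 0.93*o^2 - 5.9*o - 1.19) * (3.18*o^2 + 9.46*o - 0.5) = 1.4946*o^5 + 7.4036*o^4 - 10.1992*o^3 - 60.0632*o^2 - 8.3074*o + 0.595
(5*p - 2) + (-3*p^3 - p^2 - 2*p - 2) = -3*p^3 - p^2 + 3*p - 4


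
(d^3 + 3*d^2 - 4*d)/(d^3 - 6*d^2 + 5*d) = (d + 4)/(d - 5)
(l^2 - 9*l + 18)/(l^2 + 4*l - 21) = (l - 6)/(l + 7)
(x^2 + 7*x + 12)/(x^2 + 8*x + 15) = (x + 4)/(x + 5)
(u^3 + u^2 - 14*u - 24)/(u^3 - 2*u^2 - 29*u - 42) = (u - 4)/(u - 7)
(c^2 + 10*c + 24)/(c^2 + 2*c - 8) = (c + 6)/(c - 2)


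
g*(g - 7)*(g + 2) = g^3 - 5*g^2 - 14*g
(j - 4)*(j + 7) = j^2 + 3*j - 28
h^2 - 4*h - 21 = (h - 7)*(h + 3)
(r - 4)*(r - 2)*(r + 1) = r^3 - 5*r^2 + 2*r + 8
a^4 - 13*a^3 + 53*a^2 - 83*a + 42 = (a - 7)*(a - 3)*(a - 2)*(a - 1)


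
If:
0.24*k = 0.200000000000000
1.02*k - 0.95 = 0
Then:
No Solution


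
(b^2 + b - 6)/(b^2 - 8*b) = (b^2 + b - 6)/(b*(b - 8))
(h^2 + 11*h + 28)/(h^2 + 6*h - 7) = (h + 4)/(h - 1)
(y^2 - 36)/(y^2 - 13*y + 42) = (y + 6)/(y - 7)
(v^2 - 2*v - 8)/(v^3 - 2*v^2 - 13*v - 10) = (v - 4)/(v^2 - 4*v - 5)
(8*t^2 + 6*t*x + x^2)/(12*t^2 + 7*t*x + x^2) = (2*t + x)/(3*t + x)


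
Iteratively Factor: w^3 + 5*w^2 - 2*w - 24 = (w + 3)*(w^2 + 2*w - 8) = (w + 3)*(w + 4)*(w - 2)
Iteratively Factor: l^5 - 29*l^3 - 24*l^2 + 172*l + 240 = (l + 2)*(l^4 - 2*l^3 - 25*l^2 + 26*l + 120) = (l - 5)*(l + 2)*(l^3 + 3*l^2 - 10*l - 24) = (l - 5)*(l - 3)*(l + 2)*(l^2 + 6*l + 8) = (l - 5)*(l - 3)*(l + 2)*(l + 4)*(l + 2)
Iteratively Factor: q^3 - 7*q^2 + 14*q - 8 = (q - 2)*(q^2 - 5*q + 4) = (q - 4)*(q - 2)*(q - 1)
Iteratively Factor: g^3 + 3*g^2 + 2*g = (g + 2)*(g^2 + g) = g*(g + 2)*(g + 1)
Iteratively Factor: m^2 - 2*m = (m)*(m - 2)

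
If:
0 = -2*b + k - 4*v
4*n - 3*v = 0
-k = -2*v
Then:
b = -v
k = 2*v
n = 3*v/4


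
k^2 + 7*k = k*(k + 7)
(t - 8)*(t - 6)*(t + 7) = t^3 - 7*t^2 - 50*t + 336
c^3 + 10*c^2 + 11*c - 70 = (c - 2)*(c + 5)*(c + 7)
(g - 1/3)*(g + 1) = g^2 + 2*g/3 - 1/3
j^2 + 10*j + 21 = (j + 3)*(j + 7)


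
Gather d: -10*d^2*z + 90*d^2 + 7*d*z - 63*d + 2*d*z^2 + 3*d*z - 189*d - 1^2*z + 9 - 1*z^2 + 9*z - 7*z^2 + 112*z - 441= d^2*(90 - 10*z) + d*(2*z^2 + 10*z - 252) - 8*z^2 + 120*z - 432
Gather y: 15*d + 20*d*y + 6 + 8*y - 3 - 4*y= 15*d + y*(20*d + 4) + 3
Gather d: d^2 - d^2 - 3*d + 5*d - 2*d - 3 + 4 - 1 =0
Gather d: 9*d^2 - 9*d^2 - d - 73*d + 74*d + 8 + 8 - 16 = 0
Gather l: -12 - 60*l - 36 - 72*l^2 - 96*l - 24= -72*l^2 - 156*l - 72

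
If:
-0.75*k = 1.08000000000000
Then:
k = -1.44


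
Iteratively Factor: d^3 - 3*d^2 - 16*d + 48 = (d - 4)*(d^2 + d - 12) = (d - 4)*(d + 4)*(d - 3)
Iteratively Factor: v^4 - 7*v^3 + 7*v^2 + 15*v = (v - 5)*(v^3 - 2*v^2 - 3*v) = v*(v - 5)*(v^2 - 2*v - 3) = v*(v - 5)*(v - 3)*(v + 1)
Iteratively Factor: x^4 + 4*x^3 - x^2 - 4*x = (x)*(x^3 + 4*x^2 - x - 4) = x*(x + 4)*(x^2 - 1) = x*(x + 1)*(x + 4)*(x - 1)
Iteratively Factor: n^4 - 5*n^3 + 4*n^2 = (n)*(n^3 - 5*n^2 + 4*n) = n*(n - 4)*(n^2 - n) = n*(n - 4)*(n - 1)*(n)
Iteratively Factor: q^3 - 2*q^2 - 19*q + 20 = (q - 1)*(q^2 - q - 20) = (q - 5)*(q - 1)*(q + 4)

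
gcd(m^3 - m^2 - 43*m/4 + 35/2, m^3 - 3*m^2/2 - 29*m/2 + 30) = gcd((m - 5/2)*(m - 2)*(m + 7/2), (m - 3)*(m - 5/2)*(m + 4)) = m - 5/2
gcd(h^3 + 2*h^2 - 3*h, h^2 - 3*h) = h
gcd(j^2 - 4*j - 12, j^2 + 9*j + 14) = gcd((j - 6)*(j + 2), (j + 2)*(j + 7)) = j + 2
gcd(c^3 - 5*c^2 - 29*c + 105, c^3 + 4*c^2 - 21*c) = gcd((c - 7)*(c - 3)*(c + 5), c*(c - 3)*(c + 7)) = c - 3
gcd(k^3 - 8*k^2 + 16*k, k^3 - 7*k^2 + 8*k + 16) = k^2 - 8*k + 16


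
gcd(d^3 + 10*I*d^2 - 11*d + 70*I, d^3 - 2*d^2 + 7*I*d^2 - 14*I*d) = d + 7*I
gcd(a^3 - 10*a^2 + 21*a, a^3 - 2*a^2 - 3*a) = a^2 - 3*a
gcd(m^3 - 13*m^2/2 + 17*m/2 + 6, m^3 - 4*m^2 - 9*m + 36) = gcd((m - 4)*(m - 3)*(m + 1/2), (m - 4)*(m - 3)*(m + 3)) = m^2 - 7*m + 12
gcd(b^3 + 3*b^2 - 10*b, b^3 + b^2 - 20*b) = b^2 + 5*b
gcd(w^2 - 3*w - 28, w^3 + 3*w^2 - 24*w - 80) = w + 4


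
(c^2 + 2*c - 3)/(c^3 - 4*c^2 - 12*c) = (-c^2 - 2*c + 3)/(c*(-c^2 + 4*c + 12))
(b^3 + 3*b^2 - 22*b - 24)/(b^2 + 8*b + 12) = (b^2 - 3*b - 4)/(b + 2)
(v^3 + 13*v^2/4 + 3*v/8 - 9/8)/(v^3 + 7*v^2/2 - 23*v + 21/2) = (4*v^2 + 15*v + 9)/(4*(v^2 + 4*v - 21))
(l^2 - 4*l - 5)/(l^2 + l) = (l - 5)/l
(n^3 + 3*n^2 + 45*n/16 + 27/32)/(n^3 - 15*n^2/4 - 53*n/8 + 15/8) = (16*n^2 + 24*n + 9)/(4*(4*n^2 - 21*n + 5))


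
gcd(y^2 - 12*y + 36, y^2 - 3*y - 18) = y - 6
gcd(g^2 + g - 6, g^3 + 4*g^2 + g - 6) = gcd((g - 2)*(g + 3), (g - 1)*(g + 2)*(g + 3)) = g + 3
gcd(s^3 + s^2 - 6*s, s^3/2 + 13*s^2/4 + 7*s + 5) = 1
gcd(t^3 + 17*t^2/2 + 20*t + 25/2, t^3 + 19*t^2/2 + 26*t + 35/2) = t^2 + 6*t + 5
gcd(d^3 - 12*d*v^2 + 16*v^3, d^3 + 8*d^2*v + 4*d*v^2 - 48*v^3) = -d^2 - 2*d*v + 8*v^2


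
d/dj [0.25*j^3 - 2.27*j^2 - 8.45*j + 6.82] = 0.75*j^2 - 4.54*j - 8.45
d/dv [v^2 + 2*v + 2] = 2*v + 2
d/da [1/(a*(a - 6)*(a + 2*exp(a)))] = (a*(a - 6)*(-2*exp(a) - 1) - a*(a + 2*exp(a)) - (a - 6)*(a + 2*exp(a)))/(a^2*(a - 6)^2*(a + 2*exp(a))^2)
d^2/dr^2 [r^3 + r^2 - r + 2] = 6*r + 2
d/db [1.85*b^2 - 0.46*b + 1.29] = 3.7*b - 0.46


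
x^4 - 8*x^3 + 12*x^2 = x^2*(x - 6)*(x - 2)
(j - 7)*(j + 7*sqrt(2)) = j^2 - 7*j + 7*sqrt(2)*j - 49*sqrt(2)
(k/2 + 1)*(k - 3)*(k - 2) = k^3/2 - 3*k^2/2 - 2*k + 6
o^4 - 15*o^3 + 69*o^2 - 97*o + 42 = (o - 7)*(o - 6)*(o - 1)^2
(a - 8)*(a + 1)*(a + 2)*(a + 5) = a^4 - 47*a^2 - 126*a - 80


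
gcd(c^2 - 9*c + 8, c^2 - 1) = c - 1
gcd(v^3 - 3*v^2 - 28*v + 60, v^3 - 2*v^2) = v - 2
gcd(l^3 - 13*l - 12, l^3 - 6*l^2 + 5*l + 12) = l^2 - 3*l - 4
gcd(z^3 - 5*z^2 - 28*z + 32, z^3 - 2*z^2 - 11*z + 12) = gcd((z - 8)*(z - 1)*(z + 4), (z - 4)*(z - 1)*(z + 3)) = z - 1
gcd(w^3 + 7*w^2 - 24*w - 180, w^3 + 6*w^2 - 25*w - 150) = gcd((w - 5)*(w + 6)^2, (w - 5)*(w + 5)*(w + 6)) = w^2 + w - 30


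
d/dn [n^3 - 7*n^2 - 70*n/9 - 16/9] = 3*n^2 - 14*n - 70/9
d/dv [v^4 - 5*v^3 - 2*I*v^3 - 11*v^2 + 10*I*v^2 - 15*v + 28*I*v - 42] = 4*v^3 + v^2*(-15 - 6*I) + v*(-22 + 20*I) - 15 + 28*I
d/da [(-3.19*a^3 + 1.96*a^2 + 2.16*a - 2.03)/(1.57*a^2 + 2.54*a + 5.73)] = (-5.0083*a^4 - 16.2052*a^3 - 53.2489*a^2 + 28.8358*a + 17.533)/(2.4649*a^4 + 7.9756*a^3 + 24.4438*a^2 + 29.1084*a + 32.8329)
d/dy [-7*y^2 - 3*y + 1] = -14*y - 3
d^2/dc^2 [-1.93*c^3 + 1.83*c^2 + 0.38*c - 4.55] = 3.66 - 11.58*c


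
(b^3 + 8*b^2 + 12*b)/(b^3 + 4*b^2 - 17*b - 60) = b*(b^2 + 8*b + 12)/(b^3 + 4*b^2 - 17*b - 60)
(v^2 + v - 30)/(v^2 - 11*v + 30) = (v + 6)/(v - 6)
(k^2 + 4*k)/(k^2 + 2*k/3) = 3*(k + 4)/(3*k + 2)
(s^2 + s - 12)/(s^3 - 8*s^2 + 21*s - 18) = (s + 4)/(s^2 - 5*s + 6)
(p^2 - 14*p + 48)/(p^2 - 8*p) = (p - 6)/p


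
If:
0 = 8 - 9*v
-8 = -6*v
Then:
No Solution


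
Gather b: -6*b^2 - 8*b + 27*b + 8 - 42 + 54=-6*b^2 + 19*b + 20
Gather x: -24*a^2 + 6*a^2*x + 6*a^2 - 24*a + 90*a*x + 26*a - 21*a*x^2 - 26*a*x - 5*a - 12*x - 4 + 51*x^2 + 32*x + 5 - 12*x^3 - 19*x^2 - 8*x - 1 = -18*a^2 - 3*a - 12*x^3 + x^2*(32 - 21*a) + x*(6*a^2 + 64*a + 12)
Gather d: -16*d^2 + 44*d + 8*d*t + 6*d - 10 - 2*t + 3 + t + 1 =-16*d^2 + d*(8*t + 50) - t - 6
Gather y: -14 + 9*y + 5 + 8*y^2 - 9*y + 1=8*y^2 - 8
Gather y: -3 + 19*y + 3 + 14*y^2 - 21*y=14*y^2 - 2*y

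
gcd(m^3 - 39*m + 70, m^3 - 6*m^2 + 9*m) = 1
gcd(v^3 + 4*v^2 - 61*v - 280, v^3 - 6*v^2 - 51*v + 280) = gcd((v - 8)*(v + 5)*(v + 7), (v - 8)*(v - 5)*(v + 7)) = v^2 - v - 56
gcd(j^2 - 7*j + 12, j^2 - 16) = j - 4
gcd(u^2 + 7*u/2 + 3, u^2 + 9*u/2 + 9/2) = u + 3/2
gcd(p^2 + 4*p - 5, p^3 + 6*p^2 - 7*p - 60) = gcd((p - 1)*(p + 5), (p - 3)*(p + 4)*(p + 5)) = p + 5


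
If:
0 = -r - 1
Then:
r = -1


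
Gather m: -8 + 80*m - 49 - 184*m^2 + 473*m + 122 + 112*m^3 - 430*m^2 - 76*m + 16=112*m^3 - 614*m^2 + 477*m + 81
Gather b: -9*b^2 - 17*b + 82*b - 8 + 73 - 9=-9*b^2 + 65*b + 56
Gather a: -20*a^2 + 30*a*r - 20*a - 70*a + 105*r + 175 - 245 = -20*a^2 + a*(30*r - 90) + 105*r - 70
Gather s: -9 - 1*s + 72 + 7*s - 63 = 6*s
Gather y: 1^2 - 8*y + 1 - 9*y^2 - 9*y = -9*y^2 - 17*y + 2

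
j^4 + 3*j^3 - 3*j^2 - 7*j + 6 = (j - 1)^2*(j + 2)*(j + 3)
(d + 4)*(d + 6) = d^2 + 10*d + 24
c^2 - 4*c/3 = c*(c - 4/3)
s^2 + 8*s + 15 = (s + 3)*(s + 5)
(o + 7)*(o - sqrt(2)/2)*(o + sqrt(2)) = o^3 + sqrt(2)*o^2/2 + 7*o^2 - o + 7*sqrt(2)*o/2 - 7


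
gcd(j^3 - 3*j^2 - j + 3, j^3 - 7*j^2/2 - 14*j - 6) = 1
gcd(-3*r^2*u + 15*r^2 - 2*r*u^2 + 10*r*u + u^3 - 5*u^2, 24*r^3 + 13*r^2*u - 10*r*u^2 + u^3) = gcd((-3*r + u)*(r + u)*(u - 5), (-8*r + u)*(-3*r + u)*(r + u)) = 3*r^2 + 2*r*u - u^2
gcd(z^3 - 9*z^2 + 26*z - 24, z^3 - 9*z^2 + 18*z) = z - 3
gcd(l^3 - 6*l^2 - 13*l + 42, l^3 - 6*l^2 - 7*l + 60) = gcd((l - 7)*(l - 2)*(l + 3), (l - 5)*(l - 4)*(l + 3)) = l + 3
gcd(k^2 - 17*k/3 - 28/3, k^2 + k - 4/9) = k + 4/3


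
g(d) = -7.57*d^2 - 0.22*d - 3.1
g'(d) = -15.14*d - 0.22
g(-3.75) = -108.73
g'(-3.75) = 56.56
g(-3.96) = -120.94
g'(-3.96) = 59.73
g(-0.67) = -6.35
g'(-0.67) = 9.92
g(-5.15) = -202.74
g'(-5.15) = 77.75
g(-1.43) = -18.27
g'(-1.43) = 21.43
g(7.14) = -390.59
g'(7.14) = -108.32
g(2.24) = -41.58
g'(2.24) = -34.13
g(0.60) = -5.96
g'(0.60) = -9.30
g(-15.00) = -1703.05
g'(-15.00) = 226.88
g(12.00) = -1095.82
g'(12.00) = -181.90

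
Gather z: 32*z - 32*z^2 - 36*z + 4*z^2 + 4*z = -28*z^2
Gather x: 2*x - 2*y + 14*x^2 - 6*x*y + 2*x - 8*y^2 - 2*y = 14*x^2 + x*(4 - 6*y) - 8*y^2 - 4*y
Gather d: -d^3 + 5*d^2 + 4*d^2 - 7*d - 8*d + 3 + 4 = -d^3 + 9*d^2 - 15*d + 7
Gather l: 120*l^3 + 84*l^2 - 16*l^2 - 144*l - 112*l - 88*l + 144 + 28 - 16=120*l^3 + 68*l^2 - 344*l + 156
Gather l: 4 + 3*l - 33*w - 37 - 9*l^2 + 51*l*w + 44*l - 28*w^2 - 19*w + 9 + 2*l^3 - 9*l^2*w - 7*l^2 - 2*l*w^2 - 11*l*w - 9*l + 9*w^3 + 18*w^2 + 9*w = 2*l^3 + l^2*(-9*w - 16) + l*(-2*w^2 + 40*w + 38) + 9*w^3 - 10*w^2 - 43*w - 24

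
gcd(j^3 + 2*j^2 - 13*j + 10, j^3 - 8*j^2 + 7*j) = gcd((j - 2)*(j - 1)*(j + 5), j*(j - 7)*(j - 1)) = j - 1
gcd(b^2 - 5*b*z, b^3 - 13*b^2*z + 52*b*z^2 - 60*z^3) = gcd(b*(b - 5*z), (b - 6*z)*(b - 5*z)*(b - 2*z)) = -b + 5*z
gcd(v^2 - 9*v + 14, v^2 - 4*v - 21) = v - 7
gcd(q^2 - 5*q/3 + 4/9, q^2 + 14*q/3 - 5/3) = q - 1/3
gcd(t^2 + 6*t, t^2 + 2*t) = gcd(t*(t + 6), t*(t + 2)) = t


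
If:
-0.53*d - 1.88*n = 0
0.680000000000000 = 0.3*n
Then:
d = -8.04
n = 2.27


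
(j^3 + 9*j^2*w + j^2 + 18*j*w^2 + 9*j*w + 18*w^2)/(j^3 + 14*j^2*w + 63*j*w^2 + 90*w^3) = (j + 1)/(j + 5*w)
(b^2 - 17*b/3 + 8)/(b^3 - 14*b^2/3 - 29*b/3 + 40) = (b - 3)/(b^2 - 2*b - 15)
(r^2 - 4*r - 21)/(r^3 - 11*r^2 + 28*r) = (r + 3)/(r*(r - 4))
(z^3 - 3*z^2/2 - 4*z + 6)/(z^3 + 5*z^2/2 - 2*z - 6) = (z - 2)/(z + 2)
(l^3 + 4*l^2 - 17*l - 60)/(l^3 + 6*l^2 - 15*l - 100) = (l + 3)/(l + 5)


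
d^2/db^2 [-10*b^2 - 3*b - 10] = -20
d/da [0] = 0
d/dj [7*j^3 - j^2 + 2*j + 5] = 21*j^2 - 2*j + 2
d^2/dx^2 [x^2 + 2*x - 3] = 2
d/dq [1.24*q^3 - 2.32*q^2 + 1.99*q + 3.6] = 3.72*q^2 - 4.64*q + 1.99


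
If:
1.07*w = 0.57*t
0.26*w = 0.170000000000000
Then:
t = 1.23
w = 0.65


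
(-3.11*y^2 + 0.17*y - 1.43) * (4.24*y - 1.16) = -13.1864*y^3 + 4.3284*y^2 - 6.2604*y + 1.6588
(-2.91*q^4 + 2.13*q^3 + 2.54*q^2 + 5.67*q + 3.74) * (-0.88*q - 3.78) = 2.5608*q^5 + 9.1254*q^4 - 10.2866*q^3 - 14.5908*q^2 - 24.7238*q - 14.1372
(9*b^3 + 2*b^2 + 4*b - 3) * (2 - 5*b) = -45*b^4 + 8*b^3 - 16*b^2 + 23*b - 6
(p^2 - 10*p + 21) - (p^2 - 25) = 46 - 10*p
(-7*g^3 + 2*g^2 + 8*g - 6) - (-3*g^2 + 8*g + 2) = -7*g^3 + 5*g^2 - 8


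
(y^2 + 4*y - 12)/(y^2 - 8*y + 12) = (y + 6)/(y - 6)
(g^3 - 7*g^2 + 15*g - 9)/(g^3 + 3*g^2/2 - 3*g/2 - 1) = 2*(g^2 - 6*g + 9)/(2*g^2 + 5*g + 2)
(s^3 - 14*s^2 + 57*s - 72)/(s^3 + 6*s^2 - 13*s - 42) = (s^2 - 11*s + 24)/(s^2 + 9*s + 14)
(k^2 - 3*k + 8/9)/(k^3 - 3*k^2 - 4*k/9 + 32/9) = (3*k - 1)/(3*k^2 - k - 4)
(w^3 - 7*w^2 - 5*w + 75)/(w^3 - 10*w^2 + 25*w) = (w + 3)/w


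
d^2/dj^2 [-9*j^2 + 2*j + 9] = -18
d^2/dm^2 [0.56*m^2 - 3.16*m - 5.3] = 1.12000000000000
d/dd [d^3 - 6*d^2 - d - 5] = 3*d^2 - 12*d - 1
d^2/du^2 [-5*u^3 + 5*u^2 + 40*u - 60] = 10 - 30*u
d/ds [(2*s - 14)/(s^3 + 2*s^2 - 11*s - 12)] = 2*(-2*s^3 + 19*s^2 + 28*s - 89)/(s^6 + 4*s^5 - 18*s^4 - 68*s^3 + 73*s^2 + 264*s + 144)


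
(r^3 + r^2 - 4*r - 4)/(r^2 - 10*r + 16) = (r^2 + 3*r + 2)/(r - 8)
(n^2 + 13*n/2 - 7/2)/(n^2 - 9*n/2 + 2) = (n + 7)/(n - 4)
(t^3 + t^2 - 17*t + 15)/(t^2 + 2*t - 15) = t - 1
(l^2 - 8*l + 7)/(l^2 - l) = (l - 7)/l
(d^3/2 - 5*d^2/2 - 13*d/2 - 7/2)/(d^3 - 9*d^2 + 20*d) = (d^3 - 5*d^2 - 13*d - 7)/(2*d*(d^2 - 9*d + 20))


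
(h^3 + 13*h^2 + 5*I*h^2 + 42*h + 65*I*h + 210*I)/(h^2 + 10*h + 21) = (h^2 + h*(6 + 5*I) + 30*I)/(h + 3)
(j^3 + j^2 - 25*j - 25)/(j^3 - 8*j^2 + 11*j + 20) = (j + 5)/(j - 4)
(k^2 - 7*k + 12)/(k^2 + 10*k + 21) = (k^2 - 7*k + 12)/(k^2 + 10*k + 21)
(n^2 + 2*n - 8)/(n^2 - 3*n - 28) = (n - 2)/(n - 7)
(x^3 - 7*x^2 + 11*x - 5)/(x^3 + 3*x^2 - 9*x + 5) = (x - 5)/(x + 5)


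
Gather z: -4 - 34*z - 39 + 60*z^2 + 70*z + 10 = 60*z^2 + 36*z - 33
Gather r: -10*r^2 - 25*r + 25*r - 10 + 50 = 40 - 10*r^2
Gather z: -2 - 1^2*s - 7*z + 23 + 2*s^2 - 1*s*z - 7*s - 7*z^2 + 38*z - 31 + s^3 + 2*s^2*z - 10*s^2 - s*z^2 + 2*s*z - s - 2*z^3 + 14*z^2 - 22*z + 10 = s^3 - 8*s^2 - 9*s - 2*z^3 + z^2*(7 - s) + z*(2*s^2 + s + 9)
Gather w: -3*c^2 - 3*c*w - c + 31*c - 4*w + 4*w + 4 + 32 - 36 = -3*c^2 - 3*c*w + 30*c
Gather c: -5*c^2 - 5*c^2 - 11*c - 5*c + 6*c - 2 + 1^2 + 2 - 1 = -10*c^2 - 10*c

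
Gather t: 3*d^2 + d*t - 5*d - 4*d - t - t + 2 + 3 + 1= 3*d^2 - 9*d + t*(d - 2) + 6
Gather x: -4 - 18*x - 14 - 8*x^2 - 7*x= -8*x^2 - 25*x - 18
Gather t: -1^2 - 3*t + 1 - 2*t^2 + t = -2*t^2 - 2*t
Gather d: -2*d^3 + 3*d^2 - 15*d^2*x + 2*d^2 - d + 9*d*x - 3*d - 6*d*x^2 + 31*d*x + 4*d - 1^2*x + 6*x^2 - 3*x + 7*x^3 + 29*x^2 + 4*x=-2*d^3 + d^2*(5 - 15*x) + d*(-6*x^2 + 40*x) + 7*x^3 + 35*x^2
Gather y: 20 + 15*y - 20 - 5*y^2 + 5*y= -5*y^2 + 20*y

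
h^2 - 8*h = h*(h - 8)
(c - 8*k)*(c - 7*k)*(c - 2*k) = c^3 - 17*c^2*k + 86*c*k^2 - 112*k^3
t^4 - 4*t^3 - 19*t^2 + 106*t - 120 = (t - 4)*(t - 3)*(t - 2)*(t + 5)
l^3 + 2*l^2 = l^2*(l + 2)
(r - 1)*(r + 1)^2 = r^3 + r^2 - r - 1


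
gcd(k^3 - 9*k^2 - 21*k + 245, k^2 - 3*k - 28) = k - 7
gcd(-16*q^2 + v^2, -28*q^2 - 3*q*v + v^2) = 4*q + v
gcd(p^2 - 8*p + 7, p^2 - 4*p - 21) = p - 7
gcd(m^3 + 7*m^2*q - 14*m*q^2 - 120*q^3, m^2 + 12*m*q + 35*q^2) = m + 5*q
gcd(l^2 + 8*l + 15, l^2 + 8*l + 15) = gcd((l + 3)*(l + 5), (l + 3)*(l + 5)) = l^2 + 8*l + 15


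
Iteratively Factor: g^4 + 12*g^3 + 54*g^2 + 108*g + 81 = (g + 3)*(g^3 + 9*g^2 + 27*g + 27) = (g + 3)^2*(g^2 + 6*g + 9) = (g + 3)^3*(g + 3)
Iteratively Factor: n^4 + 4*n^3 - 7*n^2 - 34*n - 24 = (n + 2)*(n^3 + 2*n^2 - 11*n - 12) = (n + 2)*(n + 4)*(n^2 - 2*n - 3) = (n - 3)*(n + 2)*(n + 4)*(n + 1)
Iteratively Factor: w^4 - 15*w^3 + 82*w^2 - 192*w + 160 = (w - 2)*(w^3 - 13*w^2 + 56*w - 80) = (w - 5)*(w - 2)*(w^2 - 8*w + 16) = (w - 5)*(w - 4)*(w - 2)*(w - 4)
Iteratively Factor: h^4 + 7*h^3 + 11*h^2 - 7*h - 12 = (h + 3)*(h^3 + 4*h^2 - h - 4) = (h + 1)*(h + 3)*(h^2 + 3*h - 4) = (h - 1)*(h + 1)*(h + 3)*(h + 4)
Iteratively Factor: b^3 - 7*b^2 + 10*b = (b)*(b^2 - 7*b + 10) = b*(b - 5)*(b - 2)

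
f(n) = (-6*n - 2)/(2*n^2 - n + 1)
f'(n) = (1 - 4*n)*(-6*n - 2)/(2*n^2 - n + 1)^2 - 6/(2*n^2 - n + 1) = 4*(3*n^2 + 2*n - 2)/(4*n^4 - 4*n^3 + 5*n^2 - 2*n + 1)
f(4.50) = -0.78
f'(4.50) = 0.20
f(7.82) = -0.42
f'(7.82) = 0.06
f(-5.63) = 0.45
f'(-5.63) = 0.07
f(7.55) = -0.44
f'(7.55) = 0.06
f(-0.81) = 0.92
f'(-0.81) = -0.68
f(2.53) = -1.52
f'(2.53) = 0.70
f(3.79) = -0.95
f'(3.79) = 0.29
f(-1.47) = 1.00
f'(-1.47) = 0.13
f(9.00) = -0.36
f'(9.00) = 0.04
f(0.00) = -2.00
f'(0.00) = -8.00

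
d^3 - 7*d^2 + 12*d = d*(d - 4)*(d - 3)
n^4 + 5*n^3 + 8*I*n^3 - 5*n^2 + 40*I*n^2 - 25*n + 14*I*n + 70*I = (n + 5)*(n - I)*(n + 2*I)*(n + 7*I)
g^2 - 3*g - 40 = (g - 8)*(g + 5)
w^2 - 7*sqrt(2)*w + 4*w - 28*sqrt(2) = (w + 4)*(w - 7*sqrt(2))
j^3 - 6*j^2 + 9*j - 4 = (j - 4)*(j - 1)^2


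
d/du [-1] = 0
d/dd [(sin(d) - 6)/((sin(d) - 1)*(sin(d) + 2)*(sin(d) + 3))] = 2*(7*sin(d) + cos(d)^2 + 23)*sin(d)*cos(d)/((sin(d) - 1)^2*(sin(d) + 2)^2*(sin(d) + 3)^2)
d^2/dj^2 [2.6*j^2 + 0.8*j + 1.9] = 5.20000000000000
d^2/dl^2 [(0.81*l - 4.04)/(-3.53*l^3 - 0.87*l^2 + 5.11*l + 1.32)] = (-60.559974*l^5 + 589.178886*l^4 + 168.06768*l^3 - 464.192448*l^2 - 0.396287999999998*l + 231.192064)/(43.986977*l^9 + 32.522949*l^8 - 183.010026*l^7 - 142.846587*l^6 + 240.60075*l^5 + 208.018593*l^4 - 79.770871*l^3 - 98.856252*l^2 - 26.710992*l - 2.299968)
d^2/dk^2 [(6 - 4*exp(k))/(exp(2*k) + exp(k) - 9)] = (-4*exp(4*k) + 28*exp(3*k) - 198*exp(2*k) + 186*exp(k) - 270)*exp(k)/(exp(6*k) + 3*exp(5*k) - 24*exp(4*k) - 53*exp(3*k) + 216*exp(2*k) + 243*exp(k) - 729)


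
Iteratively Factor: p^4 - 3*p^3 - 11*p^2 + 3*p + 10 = (p + 1)*(p^3 - 4*p^2 - 7*p + 10) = (p - 5)*(p + 1)*(p^2 + p - 2) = (p - 5)*(p - 1)*(p + 1)*(p + 2)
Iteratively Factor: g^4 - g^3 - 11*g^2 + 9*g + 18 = (g - 3)*(g^3 + 2*g^2 - 5*g - 6) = (g - 3)*(g + 1)*(g^2 + g - 6) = (g - 3)*(g - 2)*(g + 1)*(g + 3)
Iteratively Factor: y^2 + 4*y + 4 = (y + 2)*(y + 2)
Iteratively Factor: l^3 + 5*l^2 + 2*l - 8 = (l + 2)*(l^2 + 3*l - 4) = (l + 2)*(l + 4)*(l - 1)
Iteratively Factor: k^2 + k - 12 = (k + 4)*(k - 3)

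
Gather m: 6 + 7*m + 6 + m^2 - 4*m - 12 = m^2 + 3*m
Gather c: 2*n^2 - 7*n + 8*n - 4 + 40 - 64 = 2*n^2 + n - 28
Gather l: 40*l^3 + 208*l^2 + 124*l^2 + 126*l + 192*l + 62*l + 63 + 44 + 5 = 40*l^3 + 332*l^2 + 380*l + 112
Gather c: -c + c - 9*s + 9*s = 0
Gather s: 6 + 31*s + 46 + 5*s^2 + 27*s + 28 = 5*s^2 + 58*s + 80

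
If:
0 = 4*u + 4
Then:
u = -1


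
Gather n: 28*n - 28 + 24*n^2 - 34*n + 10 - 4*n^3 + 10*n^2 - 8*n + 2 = -4*n^3 + 34*n^2 - 14*n - 16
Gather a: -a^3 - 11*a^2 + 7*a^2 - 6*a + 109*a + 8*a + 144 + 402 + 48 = -a^3 - 4*a^2 + 111*a + 594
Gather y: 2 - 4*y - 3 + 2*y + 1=-2*y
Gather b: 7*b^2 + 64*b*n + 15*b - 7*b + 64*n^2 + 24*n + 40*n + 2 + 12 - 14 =7*b^2 + b*(64*n + 8) + 64*n^2 + 64*n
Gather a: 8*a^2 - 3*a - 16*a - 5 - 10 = 8*a^2 - 19*a - 15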